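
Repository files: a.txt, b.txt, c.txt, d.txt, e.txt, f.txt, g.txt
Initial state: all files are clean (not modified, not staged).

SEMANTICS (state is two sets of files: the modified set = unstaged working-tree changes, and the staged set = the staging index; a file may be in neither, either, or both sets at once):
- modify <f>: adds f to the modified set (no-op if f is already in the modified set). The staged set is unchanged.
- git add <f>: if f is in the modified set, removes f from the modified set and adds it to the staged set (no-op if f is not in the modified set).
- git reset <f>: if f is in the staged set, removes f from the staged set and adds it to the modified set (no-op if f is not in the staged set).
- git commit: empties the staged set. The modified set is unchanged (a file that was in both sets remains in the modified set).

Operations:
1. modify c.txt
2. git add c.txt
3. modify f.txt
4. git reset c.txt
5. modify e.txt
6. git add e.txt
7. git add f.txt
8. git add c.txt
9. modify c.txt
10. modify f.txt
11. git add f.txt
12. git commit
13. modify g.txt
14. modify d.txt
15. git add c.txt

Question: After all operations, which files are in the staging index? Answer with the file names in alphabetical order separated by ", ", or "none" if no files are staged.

After op 1 (modify c.txt): modified={c.txt} staged={none}
After op 2 (git add c.txt): modified={none} staged={c.txt}
After op 3 (modify f.txt): modified={f.txt} staged={c.txt}
After op 4 (git reset c.txt): modified={c.txt, f.txt} staged={none}
After op 5 (modify e.txt): modified={c.txt, e.txt, f.txt} staged={none}
After op 6 (git add e.txt): modified={c.txt, f.txt} staged={e.txt}
After op 7 (git add f.txt): modified={c.txt} staged={e.txt, f.txt}
After op 8 (git add c.txt): modified={none} staged={c.txt, e.txt, f.txt}
After op 9 (modify c.txt): modified={c.txt} staged={c.txt, e.txt, f.txt}
After op 10 (modify f.txt): modified={c.txt, f.txt} staged={c.txt, e.txt, f.txt}
After op 11 (git add f.txt): modified={c.txt} staged={c.txt, e.txt, f.txt}
After op 12 (git commit): modified={c.txt} staged={none}
After op 13 (modify g.txt): modified={c.txt, g.txt} staged={none}
After op 14 (modify d.txt): modified={c.txt, d.txt, g.txt} staged={none}
After op 15 (git add c.txt): modified={d.txt, g.txt} staged={c.txt}

Answer: c.txt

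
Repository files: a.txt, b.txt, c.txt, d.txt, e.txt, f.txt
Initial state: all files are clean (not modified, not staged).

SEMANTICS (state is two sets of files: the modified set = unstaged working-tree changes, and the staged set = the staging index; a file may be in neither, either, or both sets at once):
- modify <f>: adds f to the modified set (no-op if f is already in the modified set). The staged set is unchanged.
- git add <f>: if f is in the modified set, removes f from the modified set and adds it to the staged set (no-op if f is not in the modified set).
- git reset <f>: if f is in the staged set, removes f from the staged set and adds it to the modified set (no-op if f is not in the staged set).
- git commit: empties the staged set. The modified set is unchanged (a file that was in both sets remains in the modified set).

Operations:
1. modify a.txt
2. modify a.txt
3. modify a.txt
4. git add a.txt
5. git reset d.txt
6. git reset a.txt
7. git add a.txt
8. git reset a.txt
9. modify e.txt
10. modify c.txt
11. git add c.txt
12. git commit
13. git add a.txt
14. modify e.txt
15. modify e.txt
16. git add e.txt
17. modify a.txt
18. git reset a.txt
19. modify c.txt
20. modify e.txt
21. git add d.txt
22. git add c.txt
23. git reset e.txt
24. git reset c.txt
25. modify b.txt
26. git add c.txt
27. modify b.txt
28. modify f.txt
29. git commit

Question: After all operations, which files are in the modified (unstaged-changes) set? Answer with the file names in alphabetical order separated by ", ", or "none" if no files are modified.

Answer: a.txt, b.txt, e.txt, f.txt

Derivation:
After op 1 (modify a.txt): modified={a.txt} staged={none}
After op 2 (modify a.txt): modified={a.txt} staged={none}
After op 3 (modify a.txt): modified={a.txt} staged={none}
After op 4 (git add a.txt): modified={none} staged={a.txt}
After op 5 (git reset d.txt): modified={none} staged={a.txt}
After op 6 (git reset a.txt): modified={a.txt} staged={none}
After op 7 (git add a.txt): modified={none} staged={a.txt}
After op 8 (git reset a.txt): modified={a.txt} staged={none}
After op 9 (modify e.txt): modified={a.txt, e.txt} staged={none}
After op 10 (modify c.txt): modified={a.txt, c.txt, e.txt} staged={none}
After op 11 (git add c.txt): modified={a.txt, e.txt} staged={c.txt}
After op 12 (git commit): modified={a.txt, e.txt} staged={none}
After op 13 (git add a.txt): modified={e.txt} staged={a.txt}
After op 14 (modify e.txt): modified={e.txt} staged={a.txt}
After op 15 (modify e.txt): modified={e.txt} staged={a.txt}
After op 16 (git add e.txt): modified={none} staged={a.txt, e.txt}
After op 17 (modify a.txt): modified={a.txt} staged={a.txt, e.txt}
After op 18 (git reset a.txt): modified={a.txt} staged={e.txt}
After op 19 (modify c.txt): modified={a.txt, c.txt} staged={e.txt}
After op 20 (modify e.txt): modified={a.txt, c.txt, e.txt} staged={e.txt}
After op 21 (git add d.txt): modified={a.txt, c.txt, e.txt} staged={e.txt}
After op 22 (git add c.txt): modified={a.txt, e.txt} staged={c.txt, e.txt}
After op 23 (git reset e.txt): modified={a.txt, e.txt} staged={c.txt}
After op 24 (git reset c.txt): modified={a.txt, c.txt, e.txt} staged={none}
After op 25 (modify b.txt): modified={a.txt, b.txt, c.txt, e.txt} staged={none}
After op 26 (git add c.txt): modified={a.txt, b.txt, e.txt} staged={c.txt}
After op 27 (modify b.txt): modified={a.txt, b.txt, e.txt} staged={c.txt}
After op 28 (modify f.txt): modified={a.txt, b.txt, e.txt, f.txt} staged={c.txt}
After op 29 (git commit): modified={a.txt, b.txt, e.txt, f.txt} staged={none}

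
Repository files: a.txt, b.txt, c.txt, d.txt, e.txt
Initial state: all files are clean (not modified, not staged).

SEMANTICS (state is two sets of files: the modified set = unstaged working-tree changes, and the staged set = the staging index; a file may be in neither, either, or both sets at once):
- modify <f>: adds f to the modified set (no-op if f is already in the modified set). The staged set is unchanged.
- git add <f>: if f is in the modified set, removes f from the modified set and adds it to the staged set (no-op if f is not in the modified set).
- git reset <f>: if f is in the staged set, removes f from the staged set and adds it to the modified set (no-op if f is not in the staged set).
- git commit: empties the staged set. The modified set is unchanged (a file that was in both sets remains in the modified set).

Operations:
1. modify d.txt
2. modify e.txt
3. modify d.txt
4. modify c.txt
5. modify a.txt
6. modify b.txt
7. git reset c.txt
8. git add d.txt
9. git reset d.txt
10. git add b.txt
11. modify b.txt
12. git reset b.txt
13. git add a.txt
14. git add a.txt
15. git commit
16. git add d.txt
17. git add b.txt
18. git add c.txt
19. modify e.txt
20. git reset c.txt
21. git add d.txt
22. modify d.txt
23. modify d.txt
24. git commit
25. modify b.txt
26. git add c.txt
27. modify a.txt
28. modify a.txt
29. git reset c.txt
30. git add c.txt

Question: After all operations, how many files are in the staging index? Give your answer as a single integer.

Answer: 1

Derivation:
After op 1 (modify d.txt): modified={d.txt} staged={none}
After op 2 (modify e.txt): modified={d.txt, e.txt} staged={none}
After op 3 (modify d.txt): modified={d.txt, e.txt} staged={none}
After op 4 (modify c.txt): modified={c.txt, d.txt, e.txt} staged={none}
After op 5 (modify a.txt): modified={a.txt, c.txt, d.txt, e.txt} staged={none}
After op 6 (modify b.txt): modified={a.txt, b.txt, c.txt, d.txt, e.txt} staged={none}
After op 7 (git reset c.txt): modified={a.txt, b.txt, c.txt, d.txt, e.txt} staged={none}
After op 8 (git add d.txt): modified={a.txt, b.txt, c.txt, e.txt} staged={d.txt}
After op 9 (git reset d.txt): modified={a.txt, b.txt, c.txt, d.txt, e.txt} staged={none}
After op 10 (git add b.txt): modified={a.txt, c.txt, d.txt, e.txt} staged={b.txt}
After op 11 (modify b.txt): modified={a.txt, b.txt, c.txt, d.txt, e.txt} staged={b.txt}
After op 12 (git reset b.txt): modified={a.txt, b.txt, c.txt, d.txt, e.txt} staged={none}
After op 13 (git add a.txt): modified={b.txt, c.txt, d.txt, e.txt} staged={a.txt}
After op 14 (git add a.txt): modified={b.txt, c.txt, d.txt, e.txt} staged={a.txt}
After op 15 (git commit): modified={b.txt, c.txt, d.txt, e.txt} staged={none}
After op 16 (git add d.txt): modified={b.txt, c.txt, e.txt} staged={d.txt}
After op 17 (git add b.txt): modified={c.txt, e.txt} staged={b.txt, d.txt}
After op 18 (git add c.txt): modified={e.txt} staged={b.txt, c.txt, d.txt}
After op 19 (modify e.txt): modified={e.txt} staged={b.txt, c.txt, d.txt}
After op 20 (git reset c.txt): modified={c.txt, e.txt} staged={b.txt, d.txt}
After op 21 (git add d.txt): modified={c.txt, e.txt} staged={b.txt, d.txt}
After op 22 (modify d.txt): modified={c.txt, d.txt, e.txt} staged={b.txt, d.txt}
After op 23 (modify d.txt): modified={c.txt, d.txt, e.txt} staged={b.txt, d.txt}
After op 24 (git commit): modified={c.txt, d.txt, e.txt} staged={none}
After op 25 (modify b.txt): modified={b.txt, c.txt, d.txt, e.txt} staged={none}
After op 26 (git add c.txt): modified={b.txt, d.txt, e.txt} staged={c.txt}
After op 27 (modify a.txt): modified={a.txt, b.txt, d.txt, e.txt} staged={c.txt}
After op 28 (modify a.txt): modified={a.txt, b.txt, d.txt, e.txt} staged={c.txt}
After op 29 (git reset c.txt): modified={a.txt, b.txt, c.txt, d.txt, e.txt} staged={none}
After op 30 (git add c.txt): modified={a.txt, b.txt, d.txt, e.txt} staged={c.txt}
Final staged set: {c.txt} -> count=1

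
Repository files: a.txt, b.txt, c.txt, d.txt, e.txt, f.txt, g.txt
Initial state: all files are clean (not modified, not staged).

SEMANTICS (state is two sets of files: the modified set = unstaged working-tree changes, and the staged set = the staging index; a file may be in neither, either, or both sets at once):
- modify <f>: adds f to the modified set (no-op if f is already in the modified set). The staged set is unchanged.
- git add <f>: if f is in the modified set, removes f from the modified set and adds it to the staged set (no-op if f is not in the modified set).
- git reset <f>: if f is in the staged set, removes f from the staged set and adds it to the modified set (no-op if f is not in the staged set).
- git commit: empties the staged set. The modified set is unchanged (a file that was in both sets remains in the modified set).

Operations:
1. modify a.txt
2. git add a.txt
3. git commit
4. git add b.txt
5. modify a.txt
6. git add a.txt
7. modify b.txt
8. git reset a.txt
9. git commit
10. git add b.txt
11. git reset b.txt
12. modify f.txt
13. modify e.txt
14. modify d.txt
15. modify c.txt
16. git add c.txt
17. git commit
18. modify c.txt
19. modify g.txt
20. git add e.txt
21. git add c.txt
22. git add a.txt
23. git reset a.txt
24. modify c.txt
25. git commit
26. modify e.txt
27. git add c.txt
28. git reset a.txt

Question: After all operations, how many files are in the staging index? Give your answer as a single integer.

After op 1 (modify a.txt): modified={a.txt} staged={none}
After op 2 (git add a.txt): modified={none} staged={a.txt}
After op 3 (git commit): modified={none} staged={none}
After op 4 (git add b.txt): modified={none} staged={none}
After op 5 (modify a.txt): modified={a.txt} staged={none}
After op 6 (git add a.txt): modified={none} staged={a.txt}
After op 7 (modify b.txt): modified={b.txt} staged={a.txt}
After op 8 (git reset a.txt): modified={a.txt, b.txt} staged={none}
After op 9 (git commit): modified={a.txt, b.txt} staged={none}
After op 10 (git add b.txt): modified={a.txt} staged={b.txt}
After op 11 (git reset b.txt): modified={a.txt, b.txt} staged={none}
After op 12 (modify f.txt): modified={a.txt, b.txt, f.txt} staged={none}
After op 13 (modify e.txt): modified={a.txt, b.txt, e.txt, f.txt} staged={none}
After op 14 (modify d.txt): modified={a.txt, b.txt, d.txt, e.txt, f.txt} staged={none}
After op 15 (modify c.txt): modified={a.txt, b.txt, c.txt, d.txt, e.txt, f.txt} staged={none}
After op 16 (git add c.txt): modified={a.txt, b.txt, d.txt, e.txt, f.txt} staged={c.txt}
After op 17 (git commit): modified={a.txt, b.txt, d.txt, e.txt, f.txt} staged={none}
After op 18 (modify c.txt): modified={a.txt, b.txt, c.txt, d.txt, e.txt, f.txt} staged={none}
After op 19 (modify g.txt): modified={a.txt, b.txt, c.txt, d.txt, e.txt, f.txt, g.txt} staged={none}
After op 20 (git add e.txt): modified={a.txt, b.txt, c.txt, d.txt, f.txt, g.txt} staged={e.txt}
After op 21 (git add c.txt): modified={a.txt, b.txt, d.txt, f.txt, g.txt} staged={c.txt, e.txt}
After op 22 (git add a.txt): modified={b.txt, d.txt, f.txt, g.txt} staged={a.txt, c.txt, e.txt}
After op 23 (git reset a.txt): modified={a.txt, b.txt, d.txt, f.txt, g.txt} staged={c.txt, e.txt}
After op 24 (modify c.txt): modified={a.txt, b.txt, c.txt, d.txt, f.txt, g.txt} staged={c.txt, e.txt}
After op 25 (git commit): modified={a.txt, b.txt, c.txt, d.txt, f.txt, g.txt} staged={none}
After op 26 (modify e.txt): modified={a.txt, b.txt, c.txt, d.txt, e.txt, f.txt, g.txt} staged={none}
After op 27 (git add c.txt): modified={a.txt, b.txt, d.txt, e.txt, f.txt, g.txt} staged={c.txt}
After op 28 (git reset a.txt): modified={a.txt, b.txt, d.txt, e.txt, f.txt, g.txt} staged={c.txt}
Final staged set: {c.txt} -> count=1

Answer: 1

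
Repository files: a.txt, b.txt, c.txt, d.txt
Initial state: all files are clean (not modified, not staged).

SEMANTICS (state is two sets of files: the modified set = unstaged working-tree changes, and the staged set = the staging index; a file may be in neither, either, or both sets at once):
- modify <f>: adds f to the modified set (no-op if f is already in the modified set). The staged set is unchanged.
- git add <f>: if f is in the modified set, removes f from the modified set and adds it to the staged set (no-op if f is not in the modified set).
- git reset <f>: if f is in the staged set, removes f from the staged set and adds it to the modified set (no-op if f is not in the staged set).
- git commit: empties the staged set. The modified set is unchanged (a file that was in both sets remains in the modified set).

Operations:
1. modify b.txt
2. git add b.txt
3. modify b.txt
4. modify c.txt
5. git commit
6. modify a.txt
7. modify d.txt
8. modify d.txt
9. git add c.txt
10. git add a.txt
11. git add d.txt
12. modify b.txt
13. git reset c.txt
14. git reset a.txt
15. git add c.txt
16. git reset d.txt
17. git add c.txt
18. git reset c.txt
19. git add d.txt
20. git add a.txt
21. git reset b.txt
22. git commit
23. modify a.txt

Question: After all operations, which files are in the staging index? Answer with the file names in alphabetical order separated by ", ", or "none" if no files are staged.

After op 1 (modify b.txt): modified={b.txt} staged={none}
After op 2 (git add b.txt): modified={none} staged={b.txt}
After op 3 (modify b.txt): modified={b.txt} staged={b.txt}
After op 4 (modify c.txt): modified={b.txt, c.txt} staged={b.txt}
After op 5 (git commit): modified={b.txt, c.txt} staged={none}
After op 6 (modify a.txt): modified={a.txt, b.txt, c.txt} staged={none}
After op 7 (modify d.txt): modified={a.txt, b.txt, c.txt, d.txt} staged={none}
After op 8 (modify d.txt): modified={a.txt, b.txt, c.txt, d.txt} staged={none}
After op 9 (git add c.txt): modified={a.txt, b.txt, d.txt} staged={c.txt}
After op 10 (git add a.txt): modified={b.txt, d.txt} staged={a.txt, c.txt}
After op 11 (git add d.txt): modified={b.txt} staged={a.txt, c.txt, d.txt}
After op 12 (modify b.txt): modified={b.txt} staged={a.txt, c.txt, d.txt}
After op 13 (git reset c.txt): modified={b.txt, c.txt} staged={a.txt, d.txt}
After op 14 (git reset a.txt): modified={a.txt, b.txt, c.txt} staged={d.txt}
After op 15 (git add c.txt): modified={a.txt, b.txt} staged={c.txt, d.txt}
After op 16 (git reset d.txt): modified={a.txt, b.txt, d.txt} staged={c.txt}
After op 17 (git add c.txt): modified={a.txt, b.txt, d.txt} staged={c.txt}
After op 18 (git reset c.txt): modified={a.txt, b.txt, c.txt, d.txt} staged={none}
After op 19 (git add d.txt): modified={a.txt, b.txt, c.txt} staged={d.txt}
After op 20 (git add a.txt): modified={b.txt, c.txt} staged={a.txt, d.txt}
After op 21 (git reset b.txt): modified={b.txt, c.txt} staged={a.txt, d.txt}
After op 22 (git commit): modified={b.txt, c.txt} staged={none}
After op 23 (modify a.txt): modified={a.txt, b.txt, c.txt} staged={none}

Answer: none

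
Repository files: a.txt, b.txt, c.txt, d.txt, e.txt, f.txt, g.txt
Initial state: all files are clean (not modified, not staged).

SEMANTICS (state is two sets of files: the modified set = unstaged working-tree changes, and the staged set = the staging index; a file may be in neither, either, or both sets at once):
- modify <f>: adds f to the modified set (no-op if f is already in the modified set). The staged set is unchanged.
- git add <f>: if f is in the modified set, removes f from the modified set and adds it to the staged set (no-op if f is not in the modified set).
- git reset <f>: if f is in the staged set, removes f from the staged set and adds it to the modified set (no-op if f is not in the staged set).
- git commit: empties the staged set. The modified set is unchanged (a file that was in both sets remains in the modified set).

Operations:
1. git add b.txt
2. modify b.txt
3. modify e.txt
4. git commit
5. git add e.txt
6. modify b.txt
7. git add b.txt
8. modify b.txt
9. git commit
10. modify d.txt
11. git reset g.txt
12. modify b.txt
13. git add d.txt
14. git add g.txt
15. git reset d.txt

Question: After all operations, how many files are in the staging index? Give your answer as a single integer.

Answer: 0

Derivation:
After op 1 (git add b.txt): modified={none} staged={none}
After op 2 (modify b.txt): modified={b.txt} staged={none}
After op 3 (modify e.txt): modified={b.txt, e.txt} staged={none}
After op 4 (git commit): modified={b.txt, e.txt} staged={none}
After op 5 (git add e.txt): modified={b.txt} staged={e.txt}
After op 6 (modify b.txt): modified={b.txt} staged={e.txt}
After op 7 (git add b.txt): modified={none} staged={b.txt, e.txt}
After op 8 (modify b.txt): modified={b.txt} staged={b.txt, e.txt}
After op 9 (git commit): modified={b.txt} staged={none}
After op 10 (modify d.txt): modified={b.txt, d.txt} staged={none}
After op 11 (git reset g.txt): modified={b.txt, d.txt} staged={none}
After op 12 (modify b.txt): modified={b.txt, d.txt} staged={none}
After op 13 (git add d.txt): modified={b.txt} staged={d.txt}
After op 14 (git add g.txt): modified={b.txt} staged={d.txt}
After op 15 (git reset d.txt): modified={b.txt, d.txt} staged={none}
Final staged set: {none} -> count=0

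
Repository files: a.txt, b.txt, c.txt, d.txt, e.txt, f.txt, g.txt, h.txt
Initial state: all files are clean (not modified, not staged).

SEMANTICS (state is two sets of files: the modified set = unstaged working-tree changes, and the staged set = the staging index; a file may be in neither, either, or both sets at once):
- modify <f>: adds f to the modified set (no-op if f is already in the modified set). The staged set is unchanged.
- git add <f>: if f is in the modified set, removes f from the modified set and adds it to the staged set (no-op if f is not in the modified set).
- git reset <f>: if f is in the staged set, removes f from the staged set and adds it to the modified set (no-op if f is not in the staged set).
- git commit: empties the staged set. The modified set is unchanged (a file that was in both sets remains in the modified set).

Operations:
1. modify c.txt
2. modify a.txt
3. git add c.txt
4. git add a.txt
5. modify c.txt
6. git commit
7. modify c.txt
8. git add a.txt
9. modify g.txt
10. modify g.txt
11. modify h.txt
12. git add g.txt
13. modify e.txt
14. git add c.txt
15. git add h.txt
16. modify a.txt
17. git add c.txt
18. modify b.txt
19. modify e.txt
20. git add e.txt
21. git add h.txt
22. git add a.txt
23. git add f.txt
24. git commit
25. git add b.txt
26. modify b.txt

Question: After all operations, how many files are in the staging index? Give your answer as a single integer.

After op 1 (modify c.txt): modified={c.txt} staged={none}
After op 2 (modify a.txt): modified={a.txt, c.txt} staged={none}
After op 3 (git add c.txt): modified={a.txt} staged={c.txt}
After op 4 (git add a.txt): modified={none} staged={a.txt, c.txt}
After op 5 (modify c.txt): modified={c.txt} staged={a.txt, c.txt}
After op 6 (git commit): modified={c.txt} staged={none}
After op 7 (modify c.txt): modified={c.txt} staged={none}
After op 8 (git add a.txt): modified={c.txt} staged={none}
After op 9 (modify g.txt): modified={c.txt, g.txt} staged={none}
After op 10 (modify g.txt): modified={c.txt, g.txt} staged={none}
After op 11 (modify h.txt): modified={c.txt, g.txt, h.txt} staged={none}
After op 12 (git add g.txt): modified={c.txt, h.txt} staged={g.txt}
After op 13 (modify e.txt): modified={c.txt, e.txt, h.txt} staged={g.txt}
After op 14 (git add c.txt): modified={e.txt, h.txt} staged={c.txt, g.txt}
After op 15 (git add h.txt): modified={e.txt} staged={c.txt, g.txt, h.txt}
After op 16 (modify a.txt): modified={a.txt, e.txt} staged={c.txt, g.txt, h.txt}
After op 17 (git add c.txt): modified={a.txt, e.txt} staged={c.txt, g.txt, h.txt}
After op 18 (modify b.txt): modified={a.txt, b.txt, e.txt} staged={c.txt, g.txt, h.txt}
After op 19 (modify e.txt): modified={a.txt, b.txt, e.txt} staged={c.txt, g.txt, h.txt}
After op 20 (git add e.txt): modified={a.txt, b.txt} staged={c.txt, e.txt, g.txt, h.txt}
After op 21 (git add h.txt): modified={a.txt, b.txt} staged={c.txt, e.txt, g.txt, h.txt}
After op 22 (git add a.txt): modified={b.txt} staged={a.txt, c.txt, e.txt, g.txt, h.txt}
After op 23 (git add f.txt): modified={b.txt} staged={a.txt, c.txt, e.txt, g.txt, h.txt}
After op 24 (git commit): modified={b.txt} staged={none}
After op 25 (git add b.txt): modified={none} staged={b.txt}
After op 26 (modify b.txt): modified={b.txt} staged={b.txt}
Final staged set: {b.txt} -> count=1

Answer: 1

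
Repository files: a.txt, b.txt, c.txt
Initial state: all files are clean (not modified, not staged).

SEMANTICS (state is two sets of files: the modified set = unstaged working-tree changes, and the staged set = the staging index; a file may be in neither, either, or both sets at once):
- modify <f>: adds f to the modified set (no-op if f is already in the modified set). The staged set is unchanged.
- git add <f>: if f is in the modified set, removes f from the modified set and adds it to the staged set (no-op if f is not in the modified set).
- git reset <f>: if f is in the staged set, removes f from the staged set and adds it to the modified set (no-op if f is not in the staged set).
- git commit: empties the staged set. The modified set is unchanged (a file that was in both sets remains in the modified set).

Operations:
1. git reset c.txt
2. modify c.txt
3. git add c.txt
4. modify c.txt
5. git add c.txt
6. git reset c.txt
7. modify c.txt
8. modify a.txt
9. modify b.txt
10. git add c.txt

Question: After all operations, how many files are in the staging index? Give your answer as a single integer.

After op 1 (git reset c.txt): modified={none} staged={none}
After op 2 (modify c.txt): modified={c.txt} staged={none}
After op 3 (git add c.txt): modified={none} staged={c.txt}
After op 4 (modify c.txt): modified={c.txt} staged={c.txt}
After op 5 (git add c.txt): modified={none} staged={c.txt}
After op 6 (git reset c.txt): modified={c.txt} staged={none}
After op 7 (modify c.txt): modified={c.txt} staged={none}
After op 8 (modify a.txt): modified={a.txt, c.txt} staged={none}
After op 9 (modify b.txt): modified={a.txt, b.txt, c.txt} staged={none}
After op 10 (git add c.txt): modified={a.txt, b.txt} staged={c.txt}
Final staged set: {c.txt} -> count=1

Answer: 1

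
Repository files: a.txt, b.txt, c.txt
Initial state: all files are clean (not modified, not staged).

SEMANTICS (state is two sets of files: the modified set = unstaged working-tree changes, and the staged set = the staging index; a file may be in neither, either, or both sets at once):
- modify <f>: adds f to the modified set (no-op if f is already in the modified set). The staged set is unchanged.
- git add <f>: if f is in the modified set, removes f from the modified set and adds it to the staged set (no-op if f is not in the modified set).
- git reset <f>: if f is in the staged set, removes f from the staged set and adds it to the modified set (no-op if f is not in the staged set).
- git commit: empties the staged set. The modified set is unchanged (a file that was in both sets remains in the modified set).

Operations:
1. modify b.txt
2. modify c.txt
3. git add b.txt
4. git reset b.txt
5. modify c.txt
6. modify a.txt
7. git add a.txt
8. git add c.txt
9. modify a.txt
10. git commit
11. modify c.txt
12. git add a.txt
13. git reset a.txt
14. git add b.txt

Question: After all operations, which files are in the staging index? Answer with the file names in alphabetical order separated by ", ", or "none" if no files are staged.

After op 1 (modify b.txt): modified={b.txt} staged={none}
After op 2 (modify c.txt): modified={b.txt, c.txt} staged={none}
After op 3 (git add b.txt): modified={c.txt} staged={b.txt}
After op 4 (git reset b.txt): modified={b.txt, c.txt} staged={none}
After op 5 (modify c.txt): modified={b.txt, c.txt} staged={none}
After op 6 (modify a.txt): modified={a.txt, b.txt, c.txt} staged={none}
After op 7 (git add a.txt): modified={b.txt, c.txt} staged={a.txt}
After op 8 (git add c.txt): modified={b.txt} staged={a.txt, c.txt}
After op 9 (modify a.txt): modified={a.txt, b.txt} staged={a.txt, c.txt}
After op 10 (git commit): modified={a.txt, b.txt} staged={none}
After op 11 (modify c.txt): modified={a.txt, b.txt, c.txt} staged={none}
After op 12 (git add a.txt): modified={b.txt, c.txt} staged={a.txt}
After op 13 (git reset a.txt): modified={a.txt, b.txt, c.txt} staged={none}
After op 14 (git add b.txt): modified={a.txt, c.txt} staged={b.txt}

Answer: b.txt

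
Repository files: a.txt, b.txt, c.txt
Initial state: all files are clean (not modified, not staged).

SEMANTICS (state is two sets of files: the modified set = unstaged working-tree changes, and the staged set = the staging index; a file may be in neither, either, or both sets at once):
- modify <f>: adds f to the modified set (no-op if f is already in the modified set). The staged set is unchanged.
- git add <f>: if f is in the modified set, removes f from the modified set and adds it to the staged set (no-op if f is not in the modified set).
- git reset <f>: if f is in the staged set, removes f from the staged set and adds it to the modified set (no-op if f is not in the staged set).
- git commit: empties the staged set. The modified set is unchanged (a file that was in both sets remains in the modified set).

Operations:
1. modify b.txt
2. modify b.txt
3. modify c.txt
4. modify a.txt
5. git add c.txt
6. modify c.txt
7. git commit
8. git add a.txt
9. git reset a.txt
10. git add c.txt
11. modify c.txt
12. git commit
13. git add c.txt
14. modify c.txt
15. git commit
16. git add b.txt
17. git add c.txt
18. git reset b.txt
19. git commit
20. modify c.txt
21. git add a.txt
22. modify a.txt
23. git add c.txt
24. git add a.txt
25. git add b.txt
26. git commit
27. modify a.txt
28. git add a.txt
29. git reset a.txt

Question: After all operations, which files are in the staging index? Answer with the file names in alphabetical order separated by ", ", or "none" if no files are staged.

After op 1 (modify b.txt): modified={b.txt} staged={none}
After op 2 (modify b.txt): modified={b.txt} staged={none}
After op 3 (modify c.txt): modified={b.txt, c.txt} staged={none}
After op 4 (modify a.txt): modified={a.txt, b.txt, c.txt} staged={none}
After op 5 (git add c.txt): modified={a.txt, b.txt} staged={c.txt}
After op 6 (modify c.txt): modified={a.txt, b.txt, c.txt} staged={c.txt}
After op 7 (git commit): modified={a.txt, b.txt, c.txt} staged={none}
After op 8 (git add a.txt): modified={b.txt, c.txt} staged={a.txt}
After op 9 (git reset a.txt): modified={a.txt, b.txt, c.txt} staged={none}
After op 10 (git add c.txt): modified={a.txt, b.txt} staged={c.txt}
After op 11 (modify c.txt): modified={a.txt, b.txt, c.txt} staged={c.txt}
After op 12 (git commit): modified={a.txt, b.txt, c.txt} staged={none}
After op 13 (git add c.txt): modified={a.txt, b.txt} staged={c.txt}
After op 14 (modify c.txt): modified={a.txt, b.txt, c.txt} staged={c.txt}
After op 15 (git commit): modified={a.txt, b.txt, c.txt} staged={none}
After op 16 (git add b.txt): modified={a.txt, c.txt} staged={b.txt}
After op 17 (git add c.txt): modified={a.txt} staged={b.txt, c.txt}
After op 18 (git reset b.txt): modified={a.txt, b.txt} staged={c.txt}
After op 19 (git commit): modified={a.txt, b.txt} staged={none}
After op 20 (modify c.txt): modified={a.txt, b.txt, c.txt} staged={none}
After op 21 (git add a.txt): modified={b.txt, c.txt} staged={a.txt}
After op 22 (modify a.txt): modified={a.txt, b.txt, c.txt} staged={a.txt}
After op 23 (git add c.txt): modified={a.txt, b.txt} staged={a.txt, c.txt}
After op 24 (git add a.txt): modified={b.txt} staged={a.txt, c.txt}
After op 25 (git add b.txt): modified={none} staged={a.txt, b.txt, c.txt}
After op 26 (git commit): modified={none} staged={none}
After op 27 (modify a.txt): modified={a.txt} staged={none}
After op 28 (git add a.txt): modified={none} staged={a.txt}
After op 29 (git reset a.txt): modified={a.txt} staged={none}

Answer: none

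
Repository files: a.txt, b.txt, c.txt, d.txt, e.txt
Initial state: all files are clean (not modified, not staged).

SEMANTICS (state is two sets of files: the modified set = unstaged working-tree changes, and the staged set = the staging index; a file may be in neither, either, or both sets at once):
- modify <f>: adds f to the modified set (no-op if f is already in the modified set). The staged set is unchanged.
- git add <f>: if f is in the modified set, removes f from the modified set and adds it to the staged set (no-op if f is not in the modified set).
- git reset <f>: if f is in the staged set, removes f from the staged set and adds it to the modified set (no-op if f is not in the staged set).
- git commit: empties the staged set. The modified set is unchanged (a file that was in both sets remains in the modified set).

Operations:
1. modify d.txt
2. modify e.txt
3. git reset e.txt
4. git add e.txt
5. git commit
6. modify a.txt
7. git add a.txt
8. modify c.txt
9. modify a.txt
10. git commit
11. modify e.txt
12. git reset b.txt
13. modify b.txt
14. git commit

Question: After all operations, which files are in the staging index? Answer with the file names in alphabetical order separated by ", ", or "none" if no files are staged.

After op 1 (modify d.txt): modified={d.txt} staged={none}
After op 2 (modify e.txt): modified={d.txt, e.txt} staged={none}
After op 3 (git reset e.txt): modified={d.txt, e.txt} staged={none}
After op 4 (git add e.txt): modified={d.txt} staged={e.txt}
After op 5 (git commit): modified={d.txt} staged={none}
After op 6 (modify a.txt): modified={a.txt, d.txt} staged={none}
After op 7 (git add a.txt): modified={d.txt} staged={a.txt}
After op 8 (modify c.txt): modified={c.txt, d.txt} staged={a.txt}
After op 9 (modify a.txt): modified={a.txt, c.txt, d.txt} staged={a.txt}
After op 10 (git commit): modified={a.txt, c.txt, d.txt} staged={none}
After op 11 (modify e.txt): modified={a.txt, c.txt, d.txt, e.txt} staged={none}
After op 12 (git reset b.txt): modified={a.txt, c.txt, d.txt, e.txt} staged={none}
After op 13 (modify b.txt): modified={a.txt, b.txt, c.txt, d.txt, e.txt} staged={none}
After op 14 (git commit): modified={a.txt, b.txt, c.txt, d.txt, e.txt} staged={none}

Answer: none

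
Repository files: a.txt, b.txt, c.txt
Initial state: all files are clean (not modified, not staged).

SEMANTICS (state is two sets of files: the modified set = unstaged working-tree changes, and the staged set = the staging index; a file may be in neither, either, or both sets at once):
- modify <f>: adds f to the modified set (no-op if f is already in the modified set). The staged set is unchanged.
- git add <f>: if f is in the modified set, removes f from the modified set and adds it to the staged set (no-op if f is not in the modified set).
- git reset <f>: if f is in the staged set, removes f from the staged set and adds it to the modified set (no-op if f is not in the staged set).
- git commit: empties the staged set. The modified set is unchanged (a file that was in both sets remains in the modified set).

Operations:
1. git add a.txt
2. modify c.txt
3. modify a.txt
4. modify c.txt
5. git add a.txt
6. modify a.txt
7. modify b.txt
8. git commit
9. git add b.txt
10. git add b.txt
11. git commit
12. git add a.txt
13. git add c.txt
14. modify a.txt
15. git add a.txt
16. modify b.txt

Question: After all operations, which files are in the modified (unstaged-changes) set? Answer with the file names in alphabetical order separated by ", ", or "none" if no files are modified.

After op 1 (git add a.txt): modified={none} staged={none}
After op 2 (modify c.txt): modified={c.txt} staged={none}
After op 3 (modify a.txt): modified={a.txt, c.txt} staged={none}
After op 4 (modify c.txt): modified={a.txt, c.txt} staged={none}
After op 5 (git add a.txt): modified={c.txt} staged={a.txt}
After op 6 (modify a.txt): modified={a.txt, c.txt} staged={a.txt}
After op 7 (modify b.txt): modified={a.txt, b.txt, c.txt} staged={a.txt}
After op 8 (git commit): modified={a.txt, b.txt, c.txt} staged={none}
After op 9 (git add b.txt): modified={a.txt, c.txt} staged={b.txt}
After op 10 (git add b.txt): modified={a.txt, c.txt} staged={b.txt}
After op 11 (git commit): modified={a.txt, c.txt} staged={none}
After op 12 (git add a.txt): modified={c.txt} staged={a.txt}
After op 13 (git add c.txt): modified={none} staged={a.txt, c.txt}
After op 14 (modify a.txt): modified={a.txt} staged={a.txt, c.txt}
After op 15 (git add a.txt): modified={none} staged={a.txt, c.txt}
After op 16 (modify b.txt): modified={b.txt} staged={a.txt, c.txt}

Answer: b.txt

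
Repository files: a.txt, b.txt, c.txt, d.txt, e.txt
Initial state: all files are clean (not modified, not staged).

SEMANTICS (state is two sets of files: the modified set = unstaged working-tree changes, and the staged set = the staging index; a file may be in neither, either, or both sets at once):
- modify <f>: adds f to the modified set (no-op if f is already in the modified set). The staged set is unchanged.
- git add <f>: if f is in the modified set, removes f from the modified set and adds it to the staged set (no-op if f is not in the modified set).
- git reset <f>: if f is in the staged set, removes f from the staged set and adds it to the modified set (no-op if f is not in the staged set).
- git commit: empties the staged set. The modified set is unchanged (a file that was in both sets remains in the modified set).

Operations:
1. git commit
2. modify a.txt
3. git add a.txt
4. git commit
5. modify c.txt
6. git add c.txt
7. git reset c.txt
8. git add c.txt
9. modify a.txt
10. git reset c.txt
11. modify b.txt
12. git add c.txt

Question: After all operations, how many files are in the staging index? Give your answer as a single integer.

Answer: 1

Derivation:
After op 1 (git commit): modified={none} staged={none}
After op 2 (modify a.txt): modified={a.txt} staged={none}
After op 3 (git add a.txt): modified={none} staged={a.txt}
After op 4 (git commit): modified={none} staged={none}
After op 5 (modify c.txt): modified={c.txt} staged={none}
After op 6 (git add c.txt): modified={none} staged={c.txt}
After op 7 (git reset c.txt): modified={c.txt} staged={none}
After op 8 (git add c.txt): modified={none} staged={c.txt}
After op 9 (modify a.txt): modified={a.txt} staged={c.txt}
After op 10 (git reset c.txt): modified={a.txt, c.txt} staged={none}
After op 11 (modify b.txt): modified={a.txt, b.txt, c.txt} staged={none}
After op 12 (git add c.txt): modified={a.txt, b.txt} staged={c.txt}
Final staged set: {c.txt} -> count=1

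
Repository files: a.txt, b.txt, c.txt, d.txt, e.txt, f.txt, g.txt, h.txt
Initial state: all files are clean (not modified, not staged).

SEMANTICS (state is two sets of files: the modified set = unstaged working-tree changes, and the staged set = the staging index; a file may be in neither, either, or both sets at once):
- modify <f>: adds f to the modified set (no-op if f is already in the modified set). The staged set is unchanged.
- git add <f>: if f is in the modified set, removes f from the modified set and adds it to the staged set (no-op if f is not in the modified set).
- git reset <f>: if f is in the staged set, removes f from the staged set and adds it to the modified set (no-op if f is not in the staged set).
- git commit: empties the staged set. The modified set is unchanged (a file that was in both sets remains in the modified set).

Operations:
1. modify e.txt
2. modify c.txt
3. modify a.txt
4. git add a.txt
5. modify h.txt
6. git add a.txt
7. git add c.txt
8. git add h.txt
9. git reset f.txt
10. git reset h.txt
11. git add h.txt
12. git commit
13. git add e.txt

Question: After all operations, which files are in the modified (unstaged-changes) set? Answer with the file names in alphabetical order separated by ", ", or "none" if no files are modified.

After op 1 (modify e.txt): modified={e.txt} staged={none}
After op 2 (modify c.txt): modified={c.txt, e.txt} staged={none}
After op 3 (modify a.txt): modified={a.txt, c.txt, e.txt} staged={none}
After op 4 (git add a.txt): modified={c.txt, e.txt} staged={a.txt}
After op 5 (modify h.txt): modified={c.txt, e.txt, h.txt} staged={a.txt}
After op 6 (git add a.txt): modified={c.txt, e.txt, h.txt} staged={a.txt}
After op 7 (git add c.txt): modified={e.txt, h.txt} staged={a.txt, c.txt}
After op 8 (git add h.txt): modified={e.txt} staged={a.txt, c.txt, h.txt}
After op 9 (git reset f.txt): modified={e.txt} staged={a.txt, c.txt, h.txt}
After op 10 (git reset h.txt): modified={e.txt, h.txt} staged={a.txt, c.txt}
After op 11 (git add h.txt): modified={e.txt} staged={a.txt, c.txt, h.txt}
After op 12 (git commit): modified={e.txt} staged={none}
After op 13 (git add e.txt): modified={none} staged={e.txt}

Answer: none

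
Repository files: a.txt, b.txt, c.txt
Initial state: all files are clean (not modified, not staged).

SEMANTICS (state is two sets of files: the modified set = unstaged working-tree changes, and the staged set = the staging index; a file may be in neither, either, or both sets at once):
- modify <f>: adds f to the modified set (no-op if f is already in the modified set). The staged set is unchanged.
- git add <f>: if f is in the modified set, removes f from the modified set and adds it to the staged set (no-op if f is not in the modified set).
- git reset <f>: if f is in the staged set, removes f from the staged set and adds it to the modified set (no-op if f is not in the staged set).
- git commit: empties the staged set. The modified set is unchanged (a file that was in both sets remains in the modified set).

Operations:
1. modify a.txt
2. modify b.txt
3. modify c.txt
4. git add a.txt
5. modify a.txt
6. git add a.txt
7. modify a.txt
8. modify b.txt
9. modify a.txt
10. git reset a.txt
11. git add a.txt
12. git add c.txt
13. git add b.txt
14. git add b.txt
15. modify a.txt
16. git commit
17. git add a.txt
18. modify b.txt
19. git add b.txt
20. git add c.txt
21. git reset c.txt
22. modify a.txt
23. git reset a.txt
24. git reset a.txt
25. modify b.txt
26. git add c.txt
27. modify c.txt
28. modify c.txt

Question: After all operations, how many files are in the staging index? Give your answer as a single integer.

Answer: 1

Derivation:
After op 1 (modify a.txt): modified={a.txt} staged={none}
After op 2 (modify b.txt): modified={a.txt, b.txt} staged={none}
After op 3 (modify c.txt): modified={a.txt, b.txt, c.txt} staged={none}
After op 4 (git add a.txt): modified={b.txt, c.txt} staged={a.txt}
After op 5 (modify a.txt): modified={a.txt, b.txt, c.txt} staged={a.txt}
After op 6 (git add a.txt): modified={b.txt, c.txt} staged={a.txt}
After op 7 (modify a.txt): modified={a.txt, b.txt, c.txt} staged={a.txt}
After op 8 (modify b.txt): modified={a.txt, b.txt, c.txt} staged={a.txt}
After op 9 (modify a.txt): modified={a.txt, b.txt, c.txt} staged={a.txt}
After op 10 (git reset a.txt): modified={a.txt, b.txt, c.txt} staged={none}
After op 11 (git add a.txt): modified={b.txt, c.txt} staged={a.txt}
After op 12 (git add c.txt): modified={b.txt} staged={a.txt, c.txt}
After op 13 (git add b.txt): modified={none} staged={a.txt, b.txt, c.txt}
After op 14 (git add b.txt): modified={none} staged={a.txt, b.txt, c.txt}
After op 15 (modify a.txt): modified={a.txt} staged={a.txt, b.txt, c.txt}
After op 16 (git commit): modified={a.txt} staged={none}
After op 17 (git add a.txt): modified={none} staged={a.txt}
After op 18 (modify b.txt): modified={b.txt} staged={a.txt}
After op 19 (git add b.txt): modified={none} staged={a.txt, b.txt}
After op 20 (git add c.txt): modified={none} staged={a.txt, b.txt}
After op 21 (git reset c.txt): modified={none} staged={a.txt, b.txt}
After op 22 (modify a.txt): modified={a.txt} staged={a.txt, b.txt}
After op 23 (git reset a.txt): modified={a.txt} staged={b.txt}
After op 24 (git reset a.txt): modified={a.txt} staged={b.txt}
After op 25 (modify b.txt): modified={a.txt, b.txt} staged={b.txt}
After op 26 (git add c.txt): modified={a.txt, b.txt} staged={b.txt}
After op 27 (modify c.txt): modified={a.txt, b.txt, c.txt} staged={b.txt}
After op 28 (modify c.txt): modified={a.txt, b.txt, c.txt} staged={b.txt}
Final staged set: {b.txt} -> count=1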